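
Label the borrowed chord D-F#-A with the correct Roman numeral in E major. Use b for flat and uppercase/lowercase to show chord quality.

In E major scale degree 7 is D#; D is its lowered form, from E minor. Diatonically E major has D#dim (vii°) on that degree; D–F#–A is instead the major chord native to E minor, so it takes the label bVII.

bVII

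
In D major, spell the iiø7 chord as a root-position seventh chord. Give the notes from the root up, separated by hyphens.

E-G-Bb-D

The root, E, is scale degree 2 — the same note in D major and D minor; only the chord quality changes. Building the half-diminished-seventh chord from the parallel minor on E: E–G–Bb–D.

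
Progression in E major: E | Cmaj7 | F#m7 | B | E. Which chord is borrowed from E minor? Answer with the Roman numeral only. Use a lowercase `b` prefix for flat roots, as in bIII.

In E major the diatonic chords are E, F#m, G#m, A, B, C#m, D#dim. Of the given chords, E, F#m7 and B are diatonic. But Cmaj7 (C–E–G–B) is foreign: the diatonic vi on degree 6 is C#m, whereas Cmaj7 comes from E minor. It is labeled bVImaj7.

bVImaj7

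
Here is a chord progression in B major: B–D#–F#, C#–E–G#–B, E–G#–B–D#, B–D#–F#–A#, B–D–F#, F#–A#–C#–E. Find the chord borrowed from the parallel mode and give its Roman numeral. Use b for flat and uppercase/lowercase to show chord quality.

The diatonic triads in B major are B, C#m, D#m, E, F#, G#m, A#dim. B–D#–F# = B, C#–E–G#–B = C#m7, E–G#–B–D# = Emaj7, B–D#–F#–A# = Bmaj7 and F#–A#–C#–E = F#7 all belong to that set. But B–D–F# is foreign: the diatonic I on degree 1 is B, whereas Bm comes from B minor. It is labeled i.

i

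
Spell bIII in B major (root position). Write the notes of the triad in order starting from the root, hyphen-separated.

D-F#-A

The root of bIII is the lowered 3rd degree: D# becomes D. Building the major chord from the parallel minor on D: D–F#–A.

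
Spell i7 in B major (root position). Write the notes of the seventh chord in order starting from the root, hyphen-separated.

The root, B, is scale degree 1 — the same note in B major and B minor; only the chord quality changes. Stacking thirds in B minor on B gives B–D–F#–A.

B-D-F#-A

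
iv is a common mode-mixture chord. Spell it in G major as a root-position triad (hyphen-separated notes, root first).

The root, C, is scale degree 4 — the same note in G major and G minor; only the chord quality changes. Stacking thirds in G minor on C gives C–Eb–G.

C-Eb-G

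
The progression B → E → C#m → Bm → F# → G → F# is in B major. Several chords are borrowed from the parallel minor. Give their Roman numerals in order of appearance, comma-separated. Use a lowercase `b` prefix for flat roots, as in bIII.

i, bVI

The diatonic triads in B major are B, C#m, D#m, E, F#, G#m, A#dim. B, E, C#m and F# all belong to that set. But Bm (B–D–F#) is foreign: the diatonic I on degree 1 is B, whereas Bm comes from B minor. It is labeled i. But G (G–B–D) is foreign: the diatonic vi on degree 6 is G#m, whereas G comes from B minor. It is labeled bVI.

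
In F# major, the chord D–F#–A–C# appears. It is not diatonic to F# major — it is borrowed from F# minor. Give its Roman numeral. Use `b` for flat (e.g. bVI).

The root D is the lowered 6th scale degree — diatonically F# major has D# there. D–F#–A–C# is a major-seventh chord — the form found in F# minor, not the diatonic vi (D#m). Borrowed into F# major it is written bVImaj7.

bVImaj7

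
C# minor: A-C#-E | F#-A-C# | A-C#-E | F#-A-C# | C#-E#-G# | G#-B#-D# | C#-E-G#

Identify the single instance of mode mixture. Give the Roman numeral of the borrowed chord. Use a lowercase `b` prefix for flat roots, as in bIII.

I

The diatonic triads in C# minor (with V from harmonic minor) are C#m, D#dim, E, F#m, G#, A, B. A–C#–E = A, F#–A–C# = F#m, G#–B#–D# = G# and C#–E–G# = C#m are all diatonic. But C#–E#–G# is foreign: the diatonic i on degree 1 is C#m, whereas C# comes from C# major. It is labeled I.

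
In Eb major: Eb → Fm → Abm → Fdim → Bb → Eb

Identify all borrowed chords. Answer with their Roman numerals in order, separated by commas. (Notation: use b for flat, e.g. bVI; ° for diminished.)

iv, ii°

Eb major has the diatonic set Eb, Fm, Gm, Ab, Bb, Cm, Ddim. Eb, Fm and Bb are all diatonic. But Abm (Ab–Cb–Eb) is foreign: the diatonic IV on degree 4 is Ab, whereas Abm comes from Eb minor. It is labeled iv. But Fdim (F–Ab–Cb) is foreign: the diatonic ii on degree 2 is Fm, whereas Fdim comes from Eb minor. It is labeled ii°.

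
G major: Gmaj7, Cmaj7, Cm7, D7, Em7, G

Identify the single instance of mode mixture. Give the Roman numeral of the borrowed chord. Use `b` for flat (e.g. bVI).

iv7

The diatonic triads in G major are G, Am, Bm, C, D, Em, F#dim. Gmaj7, Cmaj7, D7, Em7 and G all belong to that set. But Cm7 (C–Eb–G–Bb) is foreign: the diatonic IV on degree 4 is C, whereas Cm7 comes from G minor. It is labeled iv7.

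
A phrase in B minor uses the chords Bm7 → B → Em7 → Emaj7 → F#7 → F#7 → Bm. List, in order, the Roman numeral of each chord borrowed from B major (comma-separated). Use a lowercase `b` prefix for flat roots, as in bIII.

I, IVmaj7

The diatonic triads in B minor (with V from harmonic minor) are Bm, C#dim, D, Em, F#, G, A. Bm7, Em7, F#7 and Bm are all diatonic. But B (B–D#–F#) is foreign: the diatonic i on degree 1 is Bm, whereas B comes from B major. It is labeled I. But Emaj7 (E–G#–B–D#) is foreign: the diatonic iv on degree 4 is Em, whereas Emaj7 comes from B major. It is labeled IVmaj7.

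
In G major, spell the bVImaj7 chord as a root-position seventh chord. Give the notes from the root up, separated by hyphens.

Scale degree 6 in G major is E. bVImaj7 uses the lowered form, Eb, taken from G minor. In G minor the chord on Eb is Eb–G–Bb–D.

Eb-G-Bb-D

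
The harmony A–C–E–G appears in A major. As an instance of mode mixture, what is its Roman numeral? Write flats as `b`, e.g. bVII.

The root A is the diatonic 1st degree of A major; the borrowing shows in the chord quality. Diatonically A major has A (I) on that degree; A–C–E–G is instead the minor-seventh chord native to A minor, so it takes the label i7.

i7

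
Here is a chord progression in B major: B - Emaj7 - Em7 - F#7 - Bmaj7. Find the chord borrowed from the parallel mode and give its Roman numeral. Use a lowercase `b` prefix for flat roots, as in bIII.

In B major the diatonic chords are B, C#m, D#m, E, F#, G#m, A#dim. B, Emaj7, F#7 and Bmaj7 are all diatonic. Em7 (E–G–B–D) doesn't fit — on degree 4 B major would have E (IV). Em7 is the degree-4 chord of B minor, so it is the borrowed iv7.

iv7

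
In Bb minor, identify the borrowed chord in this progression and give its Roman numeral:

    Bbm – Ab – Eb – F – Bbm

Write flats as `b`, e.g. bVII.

In Bb minor (with V from harmonic minor) the diatonic chords are Bbm, Cdim, Db, Ebm, F, Gb, Ab. Bbm, Ab and F are all diatonic. But Eb (Eb–G–Bb) is foreign: the diatonic iv on degree 4 is Ebm, whereas Eb comes from Bb major. It is labeled IV.

IV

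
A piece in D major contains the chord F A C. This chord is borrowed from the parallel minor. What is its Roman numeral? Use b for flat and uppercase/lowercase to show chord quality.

The root F is the lowered 3rd scale degree — diatonically D major has F# there. F–A–C is a major chord — the form found in D minor, not the diatonic iii (F#m). Borrowed into D major it is written bIII.

bIII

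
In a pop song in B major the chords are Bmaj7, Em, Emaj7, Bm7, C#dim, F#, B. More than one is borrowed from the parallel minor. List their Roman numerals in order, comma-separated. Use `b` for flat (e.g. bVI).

iv, i7, ii°

B major has the diatonic set B, C#m, D#m, E, F#, G#m, A#dim. Bmaj7, Emaj7, F# and B are all diatonic. Em (E–G–B) is not: scale degree 4 in B major carries E (IV). In B minor the chord on that degree is Em, so here it functions as iv, borrowed from the parallel minor. Bm7 (B–D–F#–A) doesn't fit — on degree 1 B major would have B (I). Bm7 is the degree-1 chord of B minor, so it is the borrowed i7. C#dim (C#–E–G) is not: scale degree 2 in B major carries C#m (ii). In B minor the chord on that degree is C#dim, so here it functions as ii°, borrowed from the parallel minor.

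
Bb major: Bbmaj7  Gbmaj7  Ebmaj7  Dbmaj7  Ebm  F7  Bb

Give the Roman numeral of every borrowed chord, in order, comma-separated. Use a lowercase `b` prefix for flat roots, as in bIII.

Bb major has the diatonic set Bb, Cm, Dm, Eb, F, Gm, Adim. Bbmaj7, Ebmaj7, F7 and Bb all belong to that set. Gbmaj7 (Gb–Bb–Db–F) is not: scale degree 6 in Bb major carries Gm (vi). In Bb minor the chord on that degree is Gbmaj7, so here it functions as bVImaj7, borrowed from the parallel minor. But Dbmaj7 (Db–F–Ab–C) is foreign: the diatonic iii on degree 3 is Dm, whereas Dbmaj7 comes from Bb minor. It is labeled bIIImaj7. But Ebm (Eb–Gb–Bb) is foreign: the diatonic IV on degree 4 is Eb, whereas Ebm comes from Bb minor. It is labeled iv.

bVImaj7, bIIImaj7, iv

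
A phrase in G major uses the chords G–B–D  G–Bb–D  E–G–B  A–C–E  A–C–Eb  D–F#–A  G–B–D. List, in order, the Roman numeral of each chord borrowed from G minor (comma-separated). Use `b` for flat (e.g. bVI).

i, ii°

In G major the diatonic chords are G, Am, Bm, C, D, Em, F#dim. Of the given chords, G–B–D = G, E–G–B = Em, A–C–E = Am and D–F#–A = D are diatonic. But G–Bb–D is foreign: the diatonic I on degree 1 is G, whereas Gm comes from G minor. It is labeled i. A–C–Eb doesn't fit — on degree 2 G major would have Am (ii). Adim is the degree-2 chord of G minor, so it is the borrowed ii°.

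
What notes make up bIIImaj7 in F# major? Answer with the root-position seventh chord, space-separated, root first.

bIIImaj7 is built on the lowered scale degree 3. In F# major degree 3 is A#; lowered it becomes A. In F# minor the chord on A is A–C#–E–G#.

A C# E G#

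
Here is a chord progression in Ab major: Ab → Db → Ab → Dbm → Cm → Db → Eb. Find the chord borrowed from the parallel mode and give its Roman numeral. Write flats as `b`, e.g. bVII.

iv

In Ab major the diatonic chords are Ab, Bbm, Cm, Db, Eb, Fm, Gdim. Of the given chords, Ab, Db, Cm and Eb are diatonic. Dbm (Db–Fb–Ab) is not: scale degree 4 in Ab major carries Db (IV). In Ab minor the chord on that degree is Dbm, so here it functions as iv, borrowed from the parallel minor.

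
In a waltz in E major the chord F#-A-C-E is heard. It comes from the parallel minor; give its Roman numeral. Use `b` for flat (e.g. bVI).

iiø7

The root F# is the diatonic 2nd degree of E major; the borrowing shows in the chord quality. Diatonically E major has F#m (ii) on that degree; F#–A–C–E is instead the half-diminished-seventh chord native to E minor, so it takes the label iiø7.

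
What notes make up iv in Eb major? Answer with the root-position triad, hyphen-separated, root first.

Ab-Cb-Eb

The root, Ab, is scale degree 4 — the same note in Eb major and Eb minor; only the chord quality changes. Stacking thirds in Eb minor on Ab gives Ab–Cb–Eb.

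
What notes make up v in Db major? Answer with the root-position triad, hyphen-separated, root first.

Ab-Cb-Eb

The root, Ab, is scale degree 5 — the same note in Db major and Db minor; only the chord quality changes. Stacking thirds in Db minor on Ab gives Ab–Cb–Eb.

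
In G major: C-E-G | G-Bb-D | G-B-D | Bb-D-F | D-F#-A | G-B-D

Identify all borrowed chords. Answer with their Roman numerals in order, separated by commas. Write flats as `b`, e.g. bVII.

G major has the diatonic set G, Am, Bm, C, D, Em, F#dim. C–E–G = C, G–B–D = G and D–F#–A = D all belong to that set. G–Bb–D is not: scale degree 1 in G major carries G (I). In G minor the chord on that degree is Gm, so here it functions as i, borrowed from the parallel minor. But Bb–D–F is foreign: the diatonic iii on degree 3 is Bm, whereas Bb comes from G minor. It is labeled bIII.

i, bIII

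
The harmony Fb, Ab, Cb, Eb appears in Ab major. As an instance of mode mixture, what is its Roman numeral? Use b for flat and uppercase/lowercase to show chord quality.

bVImaj7

Fb is the lowered form of scale degree 6 in Ab major (the diatonic degree 6 is F). Diatonically Ab major has Fm (vi) on that degree; Fb–Ab–Cb–Eb is instead the major-seventh chord native to Ab minor, so it takes the label bVImaj7.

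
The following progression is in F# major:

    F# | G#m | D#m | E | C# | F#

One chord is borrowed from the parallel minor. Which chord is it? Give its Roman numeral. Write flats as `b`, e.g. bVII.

bVII

F# major has the diatonic set F#, G#m, A#m, B, C#, D#m, E#dim. F#, G#m, D#m and C# are all diatonic. But E (E–G#–B) is foreign: the diatonic vii° on degree 7 is E#dim, whereas E comes from F# minor. It is labeled bVII.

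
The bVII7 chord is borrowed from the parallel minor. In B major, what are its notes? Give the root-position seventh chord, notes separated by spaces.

A C# E G

bVII7 is built on the lowered scale degree 7. In B major degree 7 is A#; lowered it becomes A. In B minor the chord on A is A–C#–E–G.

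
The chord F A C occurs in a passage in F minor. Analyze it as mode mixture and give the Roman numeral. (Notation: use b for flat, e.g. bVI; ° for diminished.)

The root F is the diatonic 1st degree of F minor; the borrowing shows in the chord quality. Diatonically F minor has Fm (i) on that degree; F–A–C is instead the major chord native to F major, so it takes the label I.

I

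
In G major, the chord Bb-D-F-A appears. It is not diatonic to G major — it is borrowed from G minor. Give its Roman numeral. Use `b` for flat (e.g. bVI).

Bb is the lowered form of scale degree 3 in G major (the diatonic degree 3 is B). Bb–D–F–A is a major-seventh chord — the form found in G minor, not the diatonic iii (Bm). Borrowed into G major it is written bIIImaj7.

bIIImaj7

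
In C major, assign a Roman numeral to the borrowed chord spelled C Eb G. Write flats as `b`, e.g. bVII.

i

C is scale degree 1 in C major. C–Eb–G is a minor chord — the form found in C minor, not the diatonic I (C). Borrowed into C major it is written i.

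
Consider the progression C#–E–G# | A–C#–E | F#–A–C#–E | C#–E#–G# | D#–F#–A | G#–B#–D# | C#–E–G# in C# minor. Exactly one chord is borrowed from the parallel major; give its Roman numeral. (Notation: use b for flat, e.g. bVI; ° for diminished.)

I

The diatonic triads in C# minor (with V from harmonic minor) are C#m, D#dim, E, F#m, G#, A, B. C#–E–G# = C#m, A–C#–E = A, F#–A–C#–E = F#m7, D#–F#–A = D#dim and G#–B#–D# = G# are all diatonic. C#–E#–G# is not: scale degree 1 in C# minor carries C#m (i). In C# major the chord on that degree is C#, so here it functions as I, borrowed from the parallel major.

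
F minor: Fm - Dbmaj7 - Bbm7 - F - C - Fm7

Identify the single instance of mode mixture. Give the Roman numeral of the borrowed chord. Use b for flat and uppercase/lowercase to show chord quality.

The diatonic triads in F minor (with V from harmonic minor) are Fm, Gdim, Ab, Bbm, C, Db, Eb. Fm, Dbmaj7, Bbm7, C and Fm7 are all diatonic. F (F–A–C) is not: scale degree 1 in F minor carries Fm (i). In F major the chord on that degree is F, so here it functions as I, borrowed from the parallel major.

I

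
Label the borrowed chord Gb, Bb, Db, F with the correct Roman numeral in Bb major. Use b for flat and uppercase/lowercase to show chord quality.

bVImaj7

The root Gb is the lowered 6th scale degree — diatonically Bb major has G there. The diatonic chord on degree 6 would be Gm (vi), but Gb–Bb–Db–F is the major-seventh chord from Bb minor. As a borrowed chord it is labeled bVImaj7.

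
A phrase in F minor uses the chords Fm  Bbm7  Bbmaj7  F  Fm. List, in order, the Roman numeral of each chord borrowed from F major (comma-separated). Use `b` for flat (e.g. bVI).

In F minor (with V from harmonic minor) the diatonic chords are Fm, Gdim, Ab, Bbm, C, Db, Eb. Fm and Bbm7 are both diatonic. But Bbmaj7 (Bb–D–F–A) is foreign: the diatonic iv on degree 4 is Bbm, whereas Bbmaj7 comes from F major. It is labeled IVmaj7. But F (F–A–C) is foreign: the diatonic i on degree 1 is Fm, whereas F comes from F major. It is labeled I.

IVmaj7, I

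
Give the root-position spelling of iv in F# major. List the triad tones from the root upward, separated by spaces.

B D F#

iv is built on scale degree 4, which is B in both F# major and its parallel. Building the minor chord from the parallel minor on B: B–D–F#.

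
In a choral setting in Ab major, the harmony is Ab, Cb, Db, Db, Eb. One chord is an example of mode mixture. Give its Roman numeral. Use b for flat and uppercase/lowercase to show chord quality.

bIII

In Ab major the diatonic chords are Ab, Bbm, Cm, Db, Eb, Fm, Gdim. Ab, Db and Eb all belong to that set. Cb (Cb–Eb–Gb) doesn't fit — on degree 3 Ab major would have Cm (iii). Cb is the degree-3 chord of Ab minor, so it is the borrowed bIII.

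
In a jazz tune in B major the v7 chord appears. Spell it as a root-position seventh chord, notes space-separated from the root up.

F# A C# E

The root, F#, is scale degree 5 — the same note in B major and B minor; only the chord quality changes. Stacking thirds in B minor on F# gives F#–A–C#–E.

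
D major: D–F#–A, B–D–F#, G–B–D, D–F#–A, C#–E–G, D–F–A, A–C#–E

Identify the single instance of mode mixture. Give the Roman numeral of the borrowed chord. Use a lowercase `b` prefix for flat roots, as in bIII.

i

In D major the diatonic chords are D, Em, F#m, G, A, Bm, C#dim. D–F#–A = D, B–D–F# = Bm, G–B–D = G, C#–E–G = C#dim and A–C#–E = A all belong to that set. D–F–A is not: scale degree 1 in D major carries D (I). In D minor the chord on that degree is Dm, so here it functions as i, borrowed from the parallel minor.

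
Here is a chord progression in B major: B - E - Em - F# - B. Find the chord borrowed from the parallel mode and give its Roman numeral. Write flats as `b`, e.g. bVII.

The diatonic triads in B major are B, C#m, D#m, E, F#, G#m, A#dim. Of the given chords, B, E and F# are diatonic. Em (E–G–B) doesn't fit — on degree 4 B major would have E (IV). Em is the degree-4 chord of B minor, so it is the borrowed iv.

iv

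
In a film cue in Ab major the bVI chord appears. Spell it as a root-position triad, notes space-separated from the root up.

Fb Ab Cb

bVI is built on the lowered scale degree 6. In Ab major degree 6 is F; lowered it becomes Fb. In Ab minor the chord on Fb is Fb–Ab–Cb.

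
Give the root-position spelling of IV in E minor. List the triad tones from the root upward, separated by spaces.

A C# E

The root, A, is scale degree 4 — the same note in E minor and E major; only the chord quality changes. Building the major chord from the parallel major on A: A–C#–E.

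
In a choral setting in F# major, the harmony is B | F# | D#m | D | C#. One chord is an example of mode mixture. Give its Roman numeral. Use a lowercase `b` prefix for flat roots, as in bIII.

bVI

The diatonic triads in F# major are F#, G#m, A#m, B, C#, D#m, E#dim. B, F#, D#m and C# are all diatonic. D (D–F#–A) is not: scale degree 6 in F# major carries D#m (vi). In F# minor the chord on that degree is D, so here it functions as bVI, borrowed from the parallel minor.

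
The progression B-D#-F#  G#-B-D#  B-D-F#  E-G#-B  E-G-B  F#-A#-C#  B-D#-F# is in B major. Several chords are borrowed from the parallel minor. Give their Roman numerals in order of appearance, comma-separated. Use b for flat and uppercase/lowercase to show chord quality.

i, iv

In B major the diatonic chords are B, C#m, D#m, E, F#, G#m, A#dim. Of the given chords, B–D#–F# = B, G#–B–D# = G#m, E–G#–B = E and F#–A#–C# = F# are diatonic. But B–D–F# is foreign: the diatonic I on degree 1 is B, whereas Bm comes from B minor. It is labeled i. E–G–B doesn't fit — on degree 4 B major would have E (IV). Em is the degree-4 chord of B minor, so it is the borrowed iv.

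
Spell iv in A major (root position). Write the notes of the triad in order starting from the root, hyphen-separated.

The root, D, is scale degree 4 — the same note in A major and A minor; only the chord quality changes. Stacking thirds in A minor on D gives D–F–A.

D-F-A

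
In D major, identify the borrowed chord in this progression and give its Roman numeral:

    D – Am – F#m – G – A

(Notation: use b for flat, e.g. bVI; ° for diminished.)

v

In D major the diatonic chords are D, Em, F#m, G, A, Bm, C#dim. Of the given chords, D, F#m, G and A are diatonic. Am (A–C–E) is not: scale degree 5 in D major carries A (V). In D minor the chord on that degree is Am, so here it functions as v, borrowed from the parallel minor.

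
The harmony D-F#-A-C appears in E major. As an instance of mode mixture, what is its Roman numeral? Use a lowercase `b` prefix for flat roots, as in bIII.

The root D is the lowered 7th scale degree — diatonically E major has D# there. Diatonically E major has D#dim (vii°) on that degree; D–F#–A–C is instead the dominant-seventh chord native to E minor, so it takes the label bVII7.

bVII7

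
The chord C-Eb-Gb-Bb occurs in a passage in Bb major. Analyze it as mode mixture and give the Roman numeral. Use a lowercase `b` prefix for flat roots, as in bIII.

iiø7

The root C is the diatonic 2nd degree of Bb major; the borrowing shows in the chord quality. Diatonically Bb major has Cm (ii) on that degree; C–Eb–Gb–Bb is instead the half-diminished-seventh chord native to Bb minor, so it takes the label iiø7.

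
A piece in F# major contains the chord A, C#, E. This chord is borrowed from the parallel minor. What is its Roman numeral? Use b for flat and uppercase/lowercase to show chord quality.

bIII

A is the lowered form of scale degree 3 in F# major (the diatonic degree 3 is A#). A–C#–E is a major chord — the form found in F# minor, not the diatonic iii (A#m). Borrowed into F# major it is written bIII.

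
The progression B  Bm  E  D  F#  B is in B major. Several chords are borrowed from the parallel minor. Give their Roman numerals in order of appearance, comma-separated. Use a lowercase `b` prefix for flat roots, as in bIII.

In B major the diatonic chords are B, C#m, D#m, E, F#, G#m, A#dim. B, E and F# all belong to that set. Bm (B–D–F#) is not: scale degree 1 in B major carries B (I). In B minor the chord on that degree is Bm, so here it functions as i, borrowed from the parallel minor. D (D–F#–A) is not: scale degree 3 in B major carries D#m (iii). In B minor the chord on that degree is D, so here it functions as bIII, borrowed from the parallel minor.

i, bIII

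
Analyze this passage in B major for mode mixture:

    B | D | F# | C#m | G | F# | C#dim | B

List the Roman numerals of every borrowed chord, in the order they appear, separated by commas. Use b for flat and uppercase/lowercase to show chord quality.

bIII, bVI, ii°

In B major the diatonic chords are B, C#m, D#m, E, F#, G#m, A#dim. Of the given chords, B, F# and C#m are diatonic. But D (D–F#–A) is foreign: the diatonic iii on degree 3 is D#m, whereas D comes from B minor. It is labeled bIII. G (G–B–D) is not: scale degree 6 in B major carries G#m (vi). In B minor the chord on that degree is G, so here it functions as bVI, borrowed from the parallel minor. C#dim (C#–E–G) doesn't fit — on degree 2 B major would have C#m (ii). C#dim is the degree-2 chord of B minor, so it is the borrowed ii°.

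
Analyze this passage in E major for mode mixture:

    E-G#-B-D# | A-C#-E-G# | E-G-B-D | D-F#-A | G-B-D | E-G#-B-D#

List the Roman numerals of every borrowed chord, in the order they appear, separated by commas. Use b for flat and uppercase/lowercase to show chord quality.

In E major the diatonic chords are E, F#m, G#m, A, B, C#m, D#dim. Of the given chords, E–G#–B–D# = Emaj7 and A–C#–E–G# = Amaj7 are diatonic. But E–G–B–D is foreign: the diatonic I on degree 1 is E, whereas Em7 comes from E minor. It is labeled i7. D–F#–A is not: scale degree 7 in E major carries D#dim (vii°). In E minor the chord on that degree is D, so here it functions as bVII, borrowed from the parallel minor. G–B–D is not: scale degree 3 in E major carries G#m (iii). In E minor the chord on that degree is G, so here it functions as bIII, borrowed from the parallel minor.

i7, bVII, bIII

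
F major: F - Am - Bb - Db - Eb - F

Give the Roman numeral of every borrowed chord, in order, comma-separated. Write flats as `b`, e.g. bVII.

bVI, bVII

The diatonic triads in F major are F, Gm, Am, Bb, C, Dm, Edim. F, Am and Bb all belong to that set. Db (Db–F–Ab) is not: scale degree 6 in F major carries Dm (vi). In F minor the chord on that degree is Db, so here it functions as bVI, borrowed from the parallel minor. Eb (Eb–G–Bb) doesn't fit — on degree 7 F major would have Edim (vii°). Eb is the degree-7 chord of F minor, so it is the borrowed bVII.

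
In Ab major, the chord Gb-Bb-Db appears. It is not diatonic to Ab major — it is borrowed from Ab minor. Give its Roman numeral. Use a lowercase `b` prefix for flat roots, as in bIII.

bVII

Gb is the lowered form of scale degree 7 in Ab major (the diatonic degree 7 is G). The diatonic chord on degree 7 would be Gdim (vii°), but Gb–Bb–Db is the major chord from Ab minor. As a borrowed chord it is labeled bVII.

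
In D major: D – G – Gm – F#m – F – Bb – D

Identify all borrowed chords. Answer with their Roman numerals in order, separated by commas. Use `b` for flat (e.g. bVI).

In D major the diatonic chords are D, Em, F#m, G, A, Bm, C#dim. D, G and F#m all belong to that set. Gm (G–Bb–D) doesn't fit — on degree 4 D major would have G (IV). Gm is the degree-4 chord of D minor, so it is the borrowed iv. F (F–A–C) doesn't fit — on degree 3 D major would have F#m (iii). F is the degree-3 chord of D minor, so it is the borrowed bIII. But Bb (Bb–D–F) is foreign: the diatonic vi on degree 6 is Bm, whereas Bb comes from D minor. It is labeled bVI.

iv, bIII, bVI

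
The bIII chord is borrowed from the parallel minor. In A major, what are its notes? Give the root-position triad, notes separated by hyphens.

C-E-G

The root of bIII is the lowered 3rd degree: C# becomes C. Stacking thirds in A minor on C gives C–E–G.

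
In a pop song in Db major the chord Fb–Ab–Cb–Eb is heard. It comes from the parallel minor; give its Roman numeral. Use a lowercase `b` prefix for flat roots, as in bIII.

bIIImaj7

Fb is the lowered form of scale degree 3 in Db major (the diatonic degree 3 is F). Diatonically Db major has Fm (iii) on that degree; Fb–Ab–Cb–Eb is instead the major-seventh chord native to Db minor, so it takes the label bIIImaj7.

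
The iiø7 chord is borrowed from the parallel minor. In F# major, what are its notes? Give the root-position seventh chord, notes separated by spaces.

G# B D F#

The root, G#, is scale degree 2 — the same note in F# major and F# minor; only the chord quality changes. Stacking thirds in F# minor on G# gives G#–B–D–F#.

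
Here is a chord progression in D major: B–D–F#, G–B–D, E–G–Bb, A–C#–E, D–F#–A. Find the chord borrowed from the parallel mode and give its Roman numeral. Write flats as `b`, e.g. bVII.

D major has the diatonic set D, Em, F#m, G, A, Bm, C#dim. B–D–F# = Bm, G–B–D = G, A–C#–E = A and D–F#–A = D are all diatonic. But E–G–Bb is foreign: the diatonic ii on degree 2 is Em, whereas Edim comes from D minor. It is labeled ii°.

ii°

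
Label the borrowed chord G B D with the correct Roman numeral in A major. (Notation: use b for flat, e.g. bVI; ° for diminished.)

bVII

G is the lowered form of scale degree 7 in A major (the diatonic degree 7 is G#). G–B–D is a major chord — the form found in A minor, not the diatonic vii° (G#dim). Borrowed into A major it is written bVII.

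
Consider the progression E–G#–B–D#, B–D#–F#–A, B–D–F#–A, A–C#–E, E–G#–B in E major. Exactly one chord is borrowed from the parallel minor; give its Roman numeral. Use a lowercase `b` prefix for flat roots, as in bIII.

In E major the diatonic chords are E, F#m, G#m, A, B, C#m, D#dim. E–G#–B–D# = Emaj7, B–D#–F#–A = B7, A–C#–E = A and E–G#–B = E all belong to that set. B–D–F#–A doesn't fit — on degree 5 E major would have B (V). Bm7 is the degree-5 chord of E minor, so it is the borrowed v7.

v7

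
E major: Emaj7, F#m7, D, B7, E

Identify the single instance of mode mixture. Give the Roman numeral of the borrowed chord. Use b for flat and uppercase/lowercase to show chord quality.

In E major the diatonic chords are E, F#m, G#m, A, B, C#m, D#dim. Emaj7, F#m7, B7 and E are all diatonic. But D (D–F#–A) is foreign: the diatonic vii° on degree 7 is D#dim, whereas D comes from E minor. It is labeled bVII.

bVII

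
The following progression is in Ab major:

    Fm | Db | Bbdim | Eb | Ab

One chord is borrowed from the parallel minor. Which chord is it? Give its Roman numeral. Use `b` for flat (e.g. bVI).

ii°

Ab major has the diatonic set Ab, Bbm, Cm, Db, Eb, Fm, Gdim. Of the given chords, Fm, Db, Eb and Ab are diatonic. But Bbdim (Bb–Db–Fb) is foreign: the diatonic ii on degree 2 is Bbm, whereas Bbdim comes from Ab minor. It is labeled ii°.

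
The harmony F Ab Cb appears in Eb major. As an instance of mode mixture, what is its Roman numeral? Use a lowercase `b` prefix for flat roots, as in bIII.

ii°

F is scale degree 2 in Eb major. Diatonically Eb major has Fm (ii) on that degree; F–Ab–Cb is instead the diminished chord native to Eb minor, so it takes the label ii°.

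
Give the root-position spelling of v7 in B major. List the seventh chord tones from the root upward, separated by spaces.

F# A C# E

v7 is built on scale degree 5, which is F# in both B major and its parallel. In B minor the chord on F# is F#–A–C#–E.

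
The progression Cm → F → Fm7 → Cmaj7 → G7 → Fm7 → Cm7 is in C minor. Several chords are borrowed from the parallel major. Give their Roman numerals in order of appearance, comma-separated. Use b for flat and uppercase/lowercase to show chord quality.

C minor has the diatonic set Cm, Ddim, Eb, Fm, G, Ab, Bb (with V from harmonic minor). Cm, Fm7, G7 and Cm7 all belong to that set. F (F–A–C) doesn't fit — on degree 4 C minor would have Fm (iv). F is the degree-4 chord of C major, so it is the borrowed IV. Cmaj7 (C–E–G–B) is not: scale degree 1 in C minor carries Cm (i). In C major the chord on that degree is Cmaj7, so here it functions as Imaj7, borrowed from the parallel major.

IV, Imaj7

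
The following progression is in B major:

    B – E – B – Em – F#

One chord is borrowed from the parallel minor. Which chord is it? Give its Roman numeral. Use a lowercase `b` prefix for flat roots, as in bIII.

iv

In B major the diatonic chords are B, C#m, D#m, E, F#, G#m, A#dim. B, E and F# are all diatonic. Em (E–G–B) is not: scale degree 4 in B major carries E (IV). In B minor the chord on that degree is Em, so here it functions as iv, borrowed from the parallel minor.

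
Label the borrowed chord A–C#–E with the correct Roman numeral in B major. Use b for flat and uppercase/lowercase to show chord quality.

bVII

In B major scale degree 7 is A#; A is its lowered form, from B minor. The diatonic chord on degree 7 would be A#dim (vii°), but A–C#–E is the major chord from B minor. As a borrowed chord it is labeled bVII.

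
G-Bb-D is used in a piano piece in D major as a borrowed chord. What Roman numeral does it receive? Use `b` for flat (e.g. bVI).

G is scale degree 4 in D major. G–Bb–D is a minor chord — the form found in D minor, not the diatonic IV (G). Borrowed into D major it is written iv.

iv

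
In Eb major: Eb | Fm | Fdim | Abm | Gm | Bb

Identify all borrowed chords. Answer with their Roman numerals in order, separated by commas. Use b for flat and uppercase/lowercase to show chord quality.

In Eb major the diatonic chords are Eb, Fm, Gm, Ab, Bb, Cm, Ddim. Of the given chords, Eb, Fm, Gm and Bb are diatonic. Fdim (F–Ab–Cb) doesn't fit — on degree 2 Eb major would have Fm (ii). Fdim is the degree-2 chord of Eb minor, so it is the borrowed ii°. But Abm (Ab–Cb–Eb) is foreign: the diatonic IV on degree 4 is Ab, whereas Abm comes from Eb minor. It is labeled iv.

ii°, iv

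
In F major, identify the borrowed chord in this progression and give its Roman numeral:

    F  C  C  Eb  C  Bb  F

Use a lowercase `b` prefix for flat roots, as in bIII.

The diatonic triads in F major are F, Gm, Am, Bb, C, Dm, Edim. F, C and Bb are all diatonic. Eb (Eb–G–Bb) is not: scale degree 7 in F major carries Edim (vii°). In F minor the chord on that degree is Eb, so here it functions as bVII, borrowed from the parallel minor.

bVII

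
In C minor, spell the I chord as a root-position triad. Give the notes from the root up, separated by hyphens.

I is built on scale degree 1, which is C in both C minor and its parallel. Stacking thirds in C major on C gives C–E–G.

C-E-G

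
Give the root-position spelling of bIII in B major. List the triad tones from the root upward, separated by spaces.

D F# A

Scale degree 3 in B major is D#. bIII uses the lowered form, D, taken from B minor. Building the major chord from the parallel minor on D: D–F#–A.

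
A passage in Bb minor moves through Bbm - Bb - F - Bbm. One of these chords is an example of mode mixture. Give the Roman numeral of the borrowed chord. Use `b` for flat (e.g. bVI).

The diatonic triads in Bb minor (with V from harmonic minor) are Bbm, Cdim, Db, Ebm, F, Gb, Ab. Of the given chords, Bbm and F are diatonic. Bb (Bb–D–F) doesn't fit — on degree 1 Bb minor would have Bbm (i). Bb is the degree-1 chord of Bb major, so it is the borrowed I.

I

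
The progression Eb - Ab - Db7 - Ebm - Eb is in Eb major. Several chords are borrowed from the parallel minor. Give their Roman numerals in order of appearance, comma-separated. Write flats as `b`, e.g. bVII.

The diatonic triads in Eb major are Eb, Fm, Gm, Ab, Bb, Cm, Ddim. Eb and Ab both belong to that set. But Db7 (Db–F–Ab–Cb) is foreign: the diatonic vii° on degree 7 is Ddim, whereas Db7 comes from Eb minor. It is labeled bVII7. Ebm (Eb–Gb–Bb) doesn't fit — on degree 1 Eb major would have Eb (I). Ebm is the degree-1 chord of Eb minor, so it is the borrowed i.

bVII7, i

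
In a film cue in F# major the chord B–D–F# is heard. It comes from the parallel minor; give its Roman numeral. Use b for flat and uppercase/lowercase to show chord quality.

The root B is the diatonic 4th degree of F# major; the borrowing shows in the chord quality. Diatonically F# major has B (IV) on that degree; B–D–F# is instead the minor chord native to F# minor, so it takes the label iv.

iv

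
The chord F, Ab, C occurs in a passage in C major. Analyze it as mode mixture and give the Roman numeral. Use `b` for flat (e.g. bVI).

The root F is the diatonic 4th degree of C major; the borrowing shows in the chord quality. Diatonically C major has F (IV) on that degree; F–Ab–C is instead the minor chord native to C minor, so it takes the label iv.

iv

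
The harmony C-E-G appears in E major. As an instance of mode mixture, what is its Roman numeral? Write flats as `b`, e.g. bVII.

The root C is the lowered 6th scale degree — diatonically E major has C# there. The diatonic chord on degree 6 would be C#m (vi), but C–E–G is the major chord from E minor. As a borrowed chord it is labeled bVI.

bVI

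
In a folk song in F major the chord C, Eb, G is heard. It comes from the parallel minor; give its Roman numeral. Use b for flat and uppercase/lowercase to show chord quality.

v

The root C is the diatonic 5th degree of F major; the borrowing shows in the chord quality. The diatonic chord on degree 5 would be C (V), but C–Eb–G is the minor chord from F minor. As a borrowed chord it is labeled v.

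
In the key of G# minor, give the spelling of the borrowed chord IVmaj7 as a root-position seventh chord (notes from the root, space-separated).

IVmaj7 is built on scale degree 4, which is C# in both G# minor and its parallel. Stacking thirds in G# major on C# gives C#–E#–G#–B#.

C# E# G# B#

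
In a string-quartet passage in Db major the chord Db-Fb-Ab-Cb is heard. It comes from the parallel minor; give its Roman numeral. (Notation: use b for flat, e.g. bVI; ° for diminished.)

i7

The root Db is the diatonic 1st degree of Db major; the borrowing shows in the chord quality. Db–Fb–Ab–Cb is a minor-seventh chord — the form found in Db minor, not the diatonic I (Db). Borrowed into Db major it is written i7.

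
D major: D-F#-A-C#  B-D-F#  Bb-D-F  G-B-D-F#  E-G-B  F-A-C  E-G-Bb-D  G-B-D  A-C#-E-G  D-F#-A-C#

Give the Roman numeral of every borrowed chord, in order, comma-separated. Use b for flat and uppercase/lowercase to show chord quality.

In D major the diatonic chords are D, Em, F#m, G, A, Bm, C#dim. D–F#–A–C# = Dmaj7, B–D–F# = Bm, G–B–D–F# = Gmaj7, E–G–B = Em, G–B–D = G and A–C#–E–G = A7 all belong to that set. Bb–D–F is not: scale degree 6 in D major carries Bm (vi). In D minor the chord on that degree is Bb, so here it functions as bVI, borrowed from the parallel minor. But F–A–C is foreign: the diatonic iii on degree 3 is F#m, whereas F comes from D minor. It is labeled bIII. E–G–Bb–D doesn't fit — on degree 2 D major would have Em (ii). Em7b5 is the degree-2 chord of D minor, so it is the borrowed iiø7.

bVI, bIII, iiø7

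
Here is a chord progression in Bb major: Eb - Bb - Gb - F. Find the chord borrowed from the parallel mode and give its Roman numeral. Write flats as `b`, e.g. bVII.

The diatonic triads in Bb major are Bb, Cm, Dm, Eb, F, Gm, Adim. Of the given chords, Eb, Bb and F are diatonic. Gb (Gb–Bb–Db) doesn't fit — on degree 6 Bb major would have Gm (vi). Gb is the degree-6 chord of Bb minor, so it is the borrowed bVI.

bVI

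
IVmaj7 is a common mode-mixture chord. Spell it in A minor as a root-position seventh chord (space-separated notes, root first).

D F# A C#

The root, D, is scale degree 4 — the same note in A minor and A major; only the chord quality changes. Stacking thirds in A major on D gives D–F#–A–C#.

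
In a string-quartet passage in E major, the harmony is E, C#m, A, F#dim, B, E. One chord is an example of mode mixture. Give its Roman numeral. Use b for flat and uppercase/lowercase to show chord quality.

ii°

E major has the diatonic set E, F#m, G#m, A, B, C#m, D#dim. Of the given chords, E, C#m, A and B are diatonic. F#dim (F#–A–C) doesn't fit — on degree 2 E major would have F#m (ii). F#dim is the degree-2 chord of E minor, so it is the borrowed ii°.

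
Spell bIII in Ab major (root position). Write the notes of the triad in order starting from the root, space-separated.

bIII is built on the lowered scale degree 3. In Ab major degree 3 is C; lowered it becomes Cb. Building the major chord from the parallel minor on Cb: Cb–Eb–Gb.

Cb Eb Gb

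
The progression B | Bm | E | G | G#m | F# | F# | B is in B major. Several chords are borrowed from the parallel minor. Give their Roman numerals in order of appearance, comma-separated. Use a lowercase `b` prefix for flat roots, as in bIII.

i, bVI

The diatonic triads in B major are B, C#m, D#m, E, F#, G#m, A#dim. Of the given chords, B, E, G#m and F# are diatonic. Bm (B–D–F#) is not: scale degree 1 in B major carries B (I). In B minor the chord on that degree is Bm, so here it functions as i, borrowed from the parallel minor. G (G–B–D) is not: scale degree 6 in B major carries G#m (vi). In B minor the chord on that degree is G, so here it functions as bVI, borrowed from the parallel minor.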